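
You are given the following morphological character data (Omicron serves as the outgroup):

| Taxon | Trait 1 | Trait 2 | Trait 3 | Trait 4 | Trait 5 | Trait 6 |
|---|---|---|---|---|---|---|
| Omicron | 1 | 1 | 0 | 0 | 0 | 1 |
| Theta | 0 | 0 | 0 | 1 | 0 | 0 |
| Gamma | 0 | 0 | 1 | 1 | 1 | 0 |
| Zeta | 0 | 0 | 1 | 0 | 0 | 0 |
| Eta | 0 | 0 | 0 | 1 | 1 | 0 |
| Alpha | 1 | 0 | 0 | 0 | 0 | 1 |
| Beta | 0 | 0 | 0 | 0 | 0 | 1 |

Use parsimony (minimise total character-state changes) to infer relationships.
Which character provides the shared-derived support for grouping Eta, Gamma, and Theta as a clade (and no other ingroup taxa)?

Character polarity is set by the outgroup: the derived state is whichever differs from the outgroup's state, so for Trait 1, Trait 2, Trait 6 the derived state is '0', and for the remaining characters it is '1'.
Trait 1: derived state '0' in Beta, Eta, Gamma, Theta, and Zeta only — synapomorphy for {Beta, Eta, Gamma, Theta, Zeta}.
Trait 2 (derived state '0') is shared by all ingroup taxa — unites the whole ingroup.
Trait 3 groups Gamma and Zeta, which is incompatible with the clades supported by the remaining characters; treating it as convergent (homoplasy) costs fewer steps than any alternative tree.
Trait 4 (derived state '1') is shared by Eta, Gamma, and Theta — a synapomorphy uniting that clade.
Trait 5: derived state '1' in Eta and Gamma only — synapomorphy for {Eta, Gamma}.
Trait 6 (derived state '0') is shared by Eta, Gamma, Theta, and Zeta — a synapomorphy uniting that clade.
Most parsimonious ingroup topology: ((((Theta,(Gamma,Eta)),Zeta),Beta),Alpha).
The clade {Eta, Gamma, Theta} is supported by Trait 4: its derived state '1' occurs in exactly those taxa and in no other taxon (including the outgroup).

Trait 4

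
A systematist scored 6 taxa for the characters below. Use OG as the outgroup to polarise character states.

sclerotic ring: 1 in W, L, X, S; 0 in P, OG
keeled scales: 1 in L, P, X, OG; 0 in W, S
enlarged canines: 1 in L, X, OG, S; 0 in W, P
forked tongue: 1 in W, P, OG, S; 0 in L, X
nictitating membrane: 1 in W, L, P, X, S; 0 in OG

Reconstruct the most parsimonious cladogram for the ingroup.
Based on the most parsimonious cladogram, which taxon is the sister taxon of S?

Character polarity is set by the outgroup: the derived state is whichever differs from the outgroup's state, so for keeled scales, enlarged canines, forked tongue the derived state is '0', and for the remaining characters it is '1'.
sclerotic ring: derived state '1' in L, S, W, and X only — synapomorphy for {L, S, W, X}.
keeled scales: derived state '0' in S and W only — synapomorphy for {S, W}.
enlarged canines (state '0') occurs in P and W but conflicts with the nesting implied by the other characters — most parsimoniously interpreted as homoplasy.
Only L and X show the derived state '0' for forked tongue, supporting them as a clade.
All ingroup taxa share the derived state '1' for nictitating membrane; it defines the ingroup but does not resolve relationships within it.
Most parsimonious ingroup topology: (((W,S),(L,X)),P).
S and W form a cherry on this tree, so they are sister taxa.

W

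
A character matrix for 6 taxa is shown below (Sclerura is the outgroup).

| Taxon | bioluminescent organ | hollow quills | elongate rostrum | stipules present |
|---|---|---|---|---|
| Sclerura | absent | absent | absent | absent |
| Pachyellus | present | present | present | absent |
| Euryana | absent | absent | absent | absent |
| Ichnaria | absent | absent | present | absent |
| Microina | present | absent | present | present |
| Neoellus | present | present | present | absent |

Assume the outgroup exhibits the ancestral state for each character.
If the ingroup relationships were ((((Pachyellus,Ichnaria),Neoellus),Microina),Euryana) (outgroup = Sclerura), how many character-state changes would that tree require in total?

Map each character onto ((((Pachyellus,Ichnaria),Neoellus),Microina),Euryana) (rooted by Sclerura) and count the minimum state changes it requires (Fitch parsimony):
bioluminescent organ: 2; hollow quills: 2; elongate rostrum: 1; stipules present: 1.
Total tree length = 6.

6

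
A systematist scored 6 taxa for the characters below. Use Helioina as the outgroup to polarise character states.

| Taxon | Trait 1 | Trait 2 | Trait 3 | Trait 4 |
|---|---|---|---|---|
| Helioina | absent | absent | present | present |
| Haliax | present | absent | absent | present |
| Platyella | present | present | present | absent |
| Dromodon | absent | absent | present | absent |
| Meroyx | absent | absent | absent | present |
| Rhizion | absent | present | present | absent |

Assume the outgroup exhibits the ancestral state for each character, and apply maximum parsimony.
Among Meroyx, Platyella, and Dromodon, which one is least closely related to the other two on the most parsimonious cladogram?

Meroyx

Character polarity is set by the outgroup: the derived state is whichever differs from the outgroup's state, so for Trait 3, Trait 4 the derived state is 'absent', and for the remaining characters it is 'present'.
Trait 1 groups Haliax and Platyella, which is incompatible with the clades supported by the remaining characters; treating it as convergent (homoplasy) costs fewer steps than any alternative tree.
Only Platyella and Rhizion show the derived state 'present' for Trait 2, supporting them as a clade.
Only Haliax and Meroyx show the derived state 'absent' for Trait 3, supporting them as a clade.
Only Dromodon, Platyella, and Rhizion show the derived state 'absent' for Trait 4, supporting them as a clade.
Most parsimonious ingroup topology: ((Haliax,Meroyx),((Platyella,Rhizion),Dromodon)).
Platyella and Dromodon share a more recent common ancestor with each other than either does with Meroyx, so Meroyx is the least closely related of the three.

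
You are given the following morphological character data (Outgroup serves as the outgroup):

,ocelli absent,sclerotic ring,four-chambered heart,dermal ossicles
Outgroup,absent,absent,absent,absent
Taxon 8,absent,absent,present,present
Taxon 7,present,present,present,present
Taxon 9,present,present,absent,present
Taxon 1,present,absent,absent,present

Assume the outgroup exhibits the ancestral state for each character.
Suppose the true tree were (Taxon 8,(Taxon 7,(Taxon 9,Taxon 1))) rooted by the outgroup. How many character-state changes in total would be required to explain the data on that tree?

6

Map each character onto (Taxon 8,(Taxon 7,(Taxon 9,Taxon 1))) (rooted by Outgroup) and count the minimum state changes it requires (Fitch parsimony):
ocelli absent: 1; sclerotic ring: 2; four-chambered heart: 2; dermal ossicles: 1.
Total tree length = 6.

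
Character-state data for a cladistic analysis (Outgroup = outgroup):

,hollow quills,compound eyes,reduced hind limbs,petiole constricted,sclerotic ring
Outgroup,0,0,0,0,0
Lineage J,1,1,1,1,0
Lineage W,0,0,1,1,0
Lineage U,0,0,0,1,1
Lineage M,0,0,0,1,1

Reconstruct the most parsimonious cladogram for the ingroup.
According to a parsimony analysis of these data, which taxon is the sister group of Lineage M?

The outgroup has state '0' for every character, so '1' is the derived state throughout.
hollow quills (derived state '1') is unique to Lineage J (autapomorphy; uninformative for grouping).
compound eyes: derived state '1' in Lineage J only — an autapomorphy, so it tells us nothing about relationships among taxa.
reduced hind limbs: derived state '1' in Lineage J and Lineage W only — synapomorphy for {Lineage J, Lineage W}.
petiole constricted (derived state '1') is shared by all ingroup taxa — unites the whole ingroup.
sclerotic ring: derived state '1' in Lineage M and Lineage U only — synapomorphy for {Lineage M, Lineage U}.
Most parsimonious ingroup topology: ((Lineage J,Lineage W),(Lineage U,Lineage M)).
Lineage M and Lineage U form a cherry on this tree, so they are sister taxa.

Lineage U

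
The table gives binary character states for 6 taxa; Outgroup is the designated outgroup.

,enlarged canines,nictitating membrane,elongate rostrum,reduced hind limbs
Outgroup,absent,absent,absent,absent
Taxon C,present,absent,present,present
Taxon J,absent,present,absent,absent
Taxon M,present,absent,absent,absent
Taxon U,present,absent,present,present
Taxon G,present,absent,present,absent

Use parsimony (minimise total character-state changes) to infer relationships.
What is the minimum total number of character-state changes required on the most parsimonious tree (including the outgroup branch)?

The outgroup has state 'absent' for every character, so 'present' is the derived state throughout.
enlarged canines (derived state 'present') is shared by Taxon C, Taxon G, Taxon M, and Taxon U — a synapomorphy uniting that clade.
nictitating membrane (derived state 'present') is unique to Taxon J (autapomorphy; uninformative for grouping).
elongate rostrum: derived state 'present' in Taxon C, Taxon G, and Taxon U only — synapomorphy for {Taxon C, Taxon G, Taxon U}.
reduced hind limbs: derived state 'present' in Taxon C and Taxon U only — synapomorphy for {Taxon C, Taxon U}.
Most parsimonious ingroup topology: ((((Taxon C,Taxon U),Taxon G),Taxon M),Taxon J).
Changes per character on this tree: enlarged canines: 1; nictitating membrane: 1; elongate rostrum: 1; reduced hind limbs: 1.
Total = 4.

4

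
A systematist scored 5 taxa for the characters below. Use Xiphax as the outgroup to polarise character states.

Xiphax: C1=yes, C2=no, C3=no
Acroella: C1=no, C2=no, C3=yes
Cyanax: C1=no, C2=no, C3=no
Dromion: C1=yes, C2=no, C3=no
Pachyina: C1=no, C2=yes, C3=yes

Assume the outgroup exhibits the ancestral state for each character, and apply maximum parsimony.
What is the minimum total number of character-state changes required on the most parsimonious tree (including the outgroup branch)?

Character polarity is set by the outgroup: the derived state is whichever differs from the outgroup's state, so for C1 the derived state is 'no', and for the remaining characters it is 'yes'.
C1: derived state 'no' in Acroella, Cyanax, and Pachyina only — synapomorphy for {Acroella, Cyanax, Pachyina}.
C2 (derived state 'yes') is unique to Pachyina (autapomorphy; uninformative for grouping).
Only Acroella and Pachyina show the derived state 'yes' for C3, supporting them as a clade.
Most parsimonious ingroup topology: (((Acroella,Pachyina),Cyanax),Dromion).
Changes per character on this tree: C1: 1; C2: 1; C3: 1.
Total = 3.

3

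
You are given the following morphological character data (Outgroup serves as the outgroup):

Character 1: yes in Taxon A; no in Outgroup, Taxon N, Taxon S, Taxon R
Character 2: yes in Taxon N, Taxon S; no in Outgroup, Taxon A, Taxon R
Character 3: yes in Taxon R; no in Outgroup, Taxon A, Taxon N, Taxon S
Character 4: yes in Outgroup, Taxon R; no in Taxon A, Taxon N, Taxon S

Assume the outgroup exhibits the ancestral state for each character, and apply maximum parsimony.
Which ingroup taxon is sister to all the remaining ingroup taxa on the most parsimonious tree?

Taxon R

Character polarity is set by the outgroup: the derived state is whichever differs from the outgroup's state, so for Character 4 the derived state is 'no', and for the remaining characters it is 'yes'.
Character 1: derived state 'yes' in Taxon A only — an autapomorphy, so it tells us nothing about relationships among taxa.
Character 2: derived state 'yes' in Taxon N and Taxon S only — synapomorphy for {Taxon N, Taxon S}.
Character 3 (derived state 'yes') is unique to Taxon R (autapomorphy; uninformative for grouping).
Character 4 (derived state 'no') is shared by Taxon A, Taxon N, and Taxon S — a synapomorphy uniting that clade.
Most parsimonious ingroup topology: ((Taxon A,(Taxon N,Taxon S)),Taxon R).
Taxon R is sister to the clade containing all other ingroup taxa, so it is the earliest-diverging (most basal) ingroup lineage.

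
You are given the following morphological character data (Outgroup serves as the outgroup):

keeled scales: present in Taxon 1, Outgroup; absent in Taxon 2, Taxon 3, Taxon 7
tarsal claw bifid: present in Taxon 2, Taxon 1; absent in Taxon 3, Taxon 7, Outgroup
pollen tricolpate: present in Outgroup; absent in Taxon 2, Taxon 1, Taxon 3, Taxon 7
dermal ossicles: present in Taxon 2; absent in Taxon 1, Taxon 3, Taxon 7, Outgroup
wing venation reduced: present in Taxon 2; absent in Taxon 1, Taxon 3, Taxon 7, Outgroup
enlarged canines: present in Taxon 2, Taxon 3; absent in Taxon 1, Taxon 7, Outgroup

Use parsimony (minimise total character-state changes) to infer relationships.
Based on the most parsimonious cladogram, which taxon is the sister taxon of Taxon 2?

Character polarity is set by the outgroup: the derived state is whichever differs from the outgroup's state, so for keeled scales, pollen tricolpate the derived state is 'absent', and for the remaining characters it is 'present'.
keeled scales: derived state 'absent' in Taxon 2, Taxon 3, and Taxon 7 only — synapomorphy for {Taxon 2, Taxon 3, Taxon 7}.
tarsal claw bifid (state 'present') occurs in Taxon 1 and Taxon 2 but conflicts with the nesting implied by the other characters — most parsimoniously interpreted as homoplasy.
All ingroup taxa share the derived state 'absent' for pollen tricolpate; it defines the ingroup but does not resolve relationships within it.
dermal ossicles (derived state 'present') is unique to Taxon 2 (autapomorphy; uninformative for grouping).
wing venation reduced (derived state 'present') is unique to Taxon 2 (autapomorphy; uninformative for grouping).
enlarged canines (derived state 'present') is shared by Taxon 2 and Taxon 3 — a synapomorphy uniting that clade.
Most parsimonious ingroup topology: (((Taxon 2,Taxon 3),Taxon 7),Taxon 1).
Taxon 2 and Taxon 3 form a cherry on this tree, so they are sister taxa.

Taxon 3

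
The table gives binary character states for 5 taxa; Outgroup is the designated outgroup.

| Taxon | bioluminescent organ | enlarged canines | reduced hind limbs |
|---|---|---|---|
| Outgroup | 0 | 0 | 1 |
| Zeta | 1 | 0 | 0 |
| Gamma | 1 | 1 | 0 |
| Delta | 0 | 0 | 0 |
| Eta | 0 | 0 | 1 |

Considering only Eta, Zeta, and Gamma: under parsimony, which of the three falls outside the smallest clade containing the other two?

Eta

Character polarity is set by the outgroup: the derived state is whichever differs from the outgroup's state, so for reduced hind limbs the derived state is '0', and for the remaining characters it is '1'.
bioluminescent organ (derived state '1') is shared by Gamma and Zeta — a synapomorphy uniting that clade.
enlarged canines: derived state '1' in Gamma only — an autapomorphy, so it tells us nothing about relationships among taxa.
reduced hind limbs (derived state '0') is shared by Delta, Gamma, and Zeta — a synapomorphy uniting that clade.
Most parsimonious ingroup topology: (((Zeta,Gamma),Delta),Eta).
Zeta and Gamma share a more recent common ancestor with each other than either does with Eta, so Eta is the least closely related of the three.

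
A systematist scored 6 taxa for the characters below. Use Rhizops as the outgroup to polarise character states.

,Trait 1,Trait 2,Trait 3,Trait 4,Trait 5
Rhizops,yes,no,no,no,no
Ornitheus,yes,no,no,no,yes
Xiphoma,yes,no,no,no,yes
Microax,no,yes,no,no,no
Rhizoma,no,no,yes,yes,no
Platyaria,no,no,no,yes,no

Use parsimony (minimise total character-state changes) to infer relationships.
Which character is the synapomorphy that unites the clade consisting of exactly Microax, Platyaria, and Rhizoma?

Character polarity is set by the outgroup: the derived state is whichever differs from the outgroup's state, so for Trait 1 the derived state is 'no', and for the remaining characters it is 'yes'.
Trait 1: derived state 'no' in Microax, Platyaria, and Rhizoma only — synapomorphy for {Microax, Platyaria, Rhizoma}.
Trait 2: derived state 'yes' in Microax only — an autapomorphy, so it tells us nothing about relationships among taxa.
Trait 3 (derived state 'yes') is unique to Rhizoma (autapomorphy; uninformative for grouping).
Trait 4 (derived state 'yes') is shared by Platyaria and Rhizoma — a synapomorphy uniting that clade.
Trait 5: derived state 'yes' in Ornitheus and Xiphoma only — synapomorphy for {Ornitheus, Xiphoma}.
Most parsimonious ingroup topology: ((Ornitheus,Xiphoma),(Microax,(Rhizoma,Platyaria))).
The clade {Microax, Platyaria, Rhizoma} is supported by Trait 1: its derived state 'no' occurs in exactly those taxa and in no other taxon (including the outgroup).

Trait 1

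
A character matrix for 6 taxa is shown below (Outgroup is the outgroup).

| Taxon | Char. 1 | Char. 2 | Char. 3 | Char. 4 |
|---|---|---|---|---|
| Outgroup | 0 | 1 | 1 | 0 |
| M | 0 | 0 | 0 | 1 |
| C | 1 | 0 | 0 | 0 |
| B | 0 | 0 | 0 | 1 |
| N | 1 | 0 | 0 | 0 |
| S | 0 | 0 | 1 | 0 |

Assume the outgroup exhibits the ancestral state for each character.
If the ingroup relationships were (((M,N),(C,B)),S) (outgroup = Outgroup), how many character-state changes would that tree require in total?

Map each character onto (((M,N),(C,B)),S) (rooted by Outgroup) and count the minimum state changes it requires (Fitch parsimony):
Char. 1: 2; Char. 2: 1; Char. 3: 1; Char. 4: 2.
Total tree length = 6.

6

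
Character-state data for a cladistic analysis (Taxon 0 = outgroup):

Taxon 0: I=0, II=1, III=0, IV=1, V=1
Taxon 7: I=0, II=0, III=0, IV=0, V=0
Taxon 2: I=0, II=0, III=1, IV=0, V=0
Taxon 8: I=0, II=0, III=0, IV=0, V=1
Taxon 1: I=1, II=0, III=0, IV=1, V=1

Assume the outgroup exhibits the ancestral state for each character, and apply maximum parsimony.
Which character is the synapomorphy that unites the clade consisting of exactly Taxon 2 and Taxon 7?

Character polarity is set by the outgroup: the derived state is whichever differs from the outgroup's state, so for II, IV, V the derived state is '0', and for the remaining characters it is '1'.
I (derived state '1') is unique to Taxon 1 (autapomorphy; uninformative for grouping).
II (derived state '0') is shared by all ingroup taxa — unites the whole ingroup.
III: derived state '1' in Taxon 2 only — an autapomorphy, so it tells us nothing about relationships among taxa.
IV (derived state '0') is shared by Taxon 2, Taxon 7, and Taxon 8 — a synapomorphy uniting that clade.
V (derived state '0') is shared by Taxon 2 and Taxon 7 — a synapomorphy uniting that clade.
Most parsimonious ingroup topology: (((Taxon 7,Taxon 2),Taxon 8),Taxon 1).
The clade {Taxon 2, Taxon 7} is supported by V: its derived state '0' occurs in exactly those taxa and in no other taxon (including the outgroup).

V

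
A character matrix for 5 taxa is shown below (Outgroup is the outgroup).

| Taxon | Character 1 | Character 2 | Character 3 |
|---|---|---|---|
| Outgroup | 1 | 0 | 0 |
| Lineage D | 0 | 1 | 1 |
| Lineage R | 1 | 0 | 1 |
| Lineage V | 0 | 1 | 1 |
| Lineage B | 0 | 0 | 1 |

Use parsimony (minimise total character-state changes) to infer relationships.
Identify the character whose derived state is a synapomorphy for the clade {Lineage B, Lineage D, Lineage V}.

Character 1

Character polarity is set by the outgroup: the derived state is whichever differs from the outgroup's state, so for Character 1 the derived state is '0', and for the remaining characters it is '1'.
Character 1: derived state '0' in Lineage B, Lineage D, and Lineage V only — synapomorphy for {Lineage B, Lineage D, Lineage V}.
Character 2 (derived state '1') is shared by Lineage D and Lineage V — a synapomorphy uniting that clade.
Character 3 (derived state '1') is shared by all ingroup taxa — unites the whole ingroup.
Most parsimonious ingroup topology: (((Lineage D,Lineage V),Lineage B),Lineage R).
The clade {Lineage B, Lineage D, Lineage V} is supported by Character 1: its derived state '0' occurs in exactly those taxa and in no other taxon (including the outgroup).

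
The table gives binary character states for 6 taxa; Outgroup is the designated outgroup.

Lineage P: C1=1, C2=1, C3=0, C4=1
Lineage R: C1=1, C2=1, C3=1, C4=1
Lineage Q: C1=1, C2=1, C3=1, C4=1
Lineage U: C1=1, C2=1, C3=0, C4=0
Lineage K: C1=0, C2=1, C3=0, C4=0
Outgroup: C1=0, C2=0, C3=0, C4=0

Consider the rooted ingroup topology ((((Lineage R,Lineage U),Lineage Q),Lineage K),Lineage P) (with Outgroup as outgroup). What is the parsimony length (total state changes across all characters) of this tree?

8

Map each character onto ((((Lineage R,Lineage U),Lineage Q),Lineage K),Lineage P) (rooted by Outgroup) and count the minimum state changes it requires (Fitch parsimony):
C1: 2; C2: 1; C3: 2; C4: 3.
Total tree length = 8.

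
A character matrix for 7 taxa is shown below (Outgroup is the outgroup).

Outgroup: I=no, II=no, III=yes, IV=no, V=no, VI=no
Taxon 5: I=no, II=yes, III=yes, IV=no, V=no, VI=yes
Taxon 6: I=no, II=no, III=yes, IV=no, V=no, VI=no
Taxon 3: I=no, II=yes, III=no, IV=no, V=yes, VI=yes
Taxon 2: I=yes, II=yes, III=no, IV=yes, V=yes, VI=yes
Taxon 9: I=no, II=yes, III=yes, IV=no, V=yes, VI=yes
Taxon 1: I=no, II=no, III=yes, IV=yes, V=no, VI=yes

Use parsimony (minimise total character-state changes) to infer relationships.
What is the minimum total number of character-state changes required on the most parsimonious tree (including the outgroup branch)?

Character polarity is set by the outgroup: the derived state is whichever differs from the outgroup's state, so for III the derived state is 'no', and for the remaining characters it is 'yes'.
I: derived state 'yes' in Taxon 2 only — an autapomorphy, so it tells us nothing about relationships among taxa.
II: derived state 'yes' in Taxon 2, Taxon 3, Taxon 5, and Taxon 9 only — synapomorphy for {Taxon 2, Taxon 3, Taxon 5, Taxon 9}.
III (derived state 'no') is shared by Taxon 2 and Taxon 3 — a synapomorphy uniting that clade.
IV (state 'yes') occurs in Taxon 1 and Taxon 2 but conflicts with the nesting implied by the other characters — most parsimoniously interpreted as homoplasy.
Only Taxon 2, Taxon 3, and Taxon 9 show the derived state 'yes' for V, supporting them as a clade.
Only Taxon 1, Taxon 2, Taxon 3, Taxon 5, and Taxon 9 show the derived state 'yes' for VI, supporting them as a clade.
Most parsimonious ingroup topology: (((((Taxon 2,Taxon 3),Taxon 9),Taxon 5),Taxon 1),Taxon 6).
Changes per character on this tree: I: 1; II: 1; III: 1; IV: 2; V: 1; VI: 1.
Total = 7.

7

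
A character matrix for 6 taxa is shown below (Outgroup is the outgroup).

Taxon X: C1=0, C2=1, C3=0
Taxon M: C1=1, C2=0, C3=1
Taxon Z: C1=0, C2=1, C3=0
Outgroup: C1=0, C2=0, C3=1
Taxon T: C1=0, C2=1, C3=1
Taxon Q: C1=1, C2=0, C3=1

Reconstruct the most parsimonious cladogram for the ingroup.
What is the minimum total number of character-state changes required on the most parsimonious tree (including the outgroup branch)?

Character polarity is set by the outgroup: the derived state is whichever differs from the outgroup's state, so for C3 the derived state is '0', and for the remaining characters it is '1'.
Only Taxon M and Taxon Q show the derived state '1' for C1, supporting them as a clade.
C2: derived state '1' in Taxon T, Taxon X, and Taxon Z only — synapomorphy for {Taxon T, Taxon X, Taxon Z}.
C3: derived state '0' in Taxon X and Taxon Z only — synapomorphy for {Taxon X, Taxon Z}.
Most parsimonious ingroup topology: ((Taxon T,(Taxon X,Taxon Z)),(Taxon M,Taxon Q)).
Changes per character on this tree: C1: 1; C2: 1; C3: 1.
Total = 3.

3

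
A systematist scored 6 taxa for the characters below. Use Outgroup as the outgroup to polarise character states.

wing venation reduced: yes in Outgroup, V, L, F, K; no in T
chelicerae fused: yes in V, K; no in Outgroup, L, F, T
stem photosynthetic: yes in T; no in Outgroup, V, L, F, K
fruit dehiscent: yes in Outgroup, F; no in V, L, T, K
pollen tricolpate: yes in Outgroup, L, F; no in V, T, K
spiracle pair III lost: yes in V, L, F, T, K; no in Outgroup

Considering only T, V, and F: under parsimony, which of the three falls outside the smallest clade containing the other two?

F

Character polarity is set by the outgroup: the derived state is whichever differs from the outgroup's state, so for wing venation reduced, fruit dehiscent, pollen tricolpate the derived state is 'no', and for the remaining characters it is 'yes'.
wing venation reduced: derived state 'no' in T only — an autapomorphy, so it tells us nothing about relationships among taxa.
chelicerae fused: derived state 'yes' in K and V only — synapomorphy for {K, V}.
stem photosynthetic: derived state 'yes' in T only — an autapomorphy, so it tells us nothing about relationships among taxa.
Only K, L, T, and V show the derived state 'no' for fruit dehiscent, supporting them as a clade.
pollen tricolpate (derived state 'no') is shared by K, T, and V — a synapomorphy uniting that clade.
spiracle pair III lost (derived state 'yes') is shared by all ingroup taxa — unites the whole ingroup.
Most parsimonious ingroup topology: ((((V,K),T),L),F).
T and V share a more recent common ancestor with each other than either does with F, so F is the least closely related of the three.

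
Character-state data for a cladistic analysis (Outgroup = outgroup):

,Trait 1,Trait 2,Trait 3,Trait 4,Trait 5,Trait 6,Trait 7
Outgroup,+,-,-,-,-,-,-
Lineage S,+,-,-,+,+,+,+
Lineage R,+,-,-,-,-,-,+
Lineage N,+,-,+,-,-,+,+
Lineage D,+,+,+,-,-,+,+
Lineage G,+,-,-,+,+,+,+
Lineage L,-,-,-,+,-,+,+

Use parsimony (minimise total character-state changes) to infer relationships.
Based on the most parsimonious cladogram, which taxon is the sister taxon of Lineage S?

Character polarity is set by the outgroup: the derived state is whichever differs from the outgroup's state, so for Trait 1 the derived state is '-', and for the remaining characters it is '+'.
Trait 1 (derived state '-') is unique to Lineage L (autapomorphy; uninformative for grouping).
Trait 2: derived state '+' in Lineage D only — an autapomorphy, so it tells us nothing about relationships among taxa.
Trait 3 (derived state '+') is shared by Lineage D and Lineage N — a synapomorphy uniting that clade.
Trait 4 (derived state '+') is shared by Lineage G, Lineage L, and Lineage S — a synapomorphy uniting that clade.
Only Lineage G and Lineage S show the derived state '+' for Trait 5, supporting them as a clade.
Trait 6 (derived state '+') is shared by Lineage D, Lineage G, Lineage L, Lineage N, and Lineage S — a synapomorphy uniting that clade.
All ingroup taxa share the derived state '+' for Trait 7; it defines the ingroup but does not resolve relationships within it.
Most parsimonious ingroup topology: ((((Lineage S,Lineage G),Lineage L),(Lineage N,Lineage D)),Lineage R).
Lineage S and Lineage G form a cherry on this tree, so they are sister taxa.

Lineage G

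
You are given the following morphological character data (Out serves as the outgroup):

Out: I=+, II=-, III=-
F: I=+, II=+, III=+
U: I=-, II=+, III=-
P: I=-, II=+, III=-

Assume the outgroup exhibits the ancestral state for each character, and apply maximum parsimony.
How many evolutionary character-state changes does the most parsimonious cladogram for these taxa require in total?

3

Character polarity is set by the outgroup: the derived state is whichever differs from the outgroup's state, so for I the derived state is '-', and for the remaining characters it is '+'.
I (derived state '-') is shared by P and U — a synapomorphy uniting that clade.
II (derived state '+') is shared by all ingroup taxa — unites the whole ingroup.
III (derived state '+') is unique to F (autapomorphy; uninformative for grouping).
Most parsimonious ingroup topology: (F,(U,P)).
Changes per character on this tree: I: 1; II: 1; III: 1.
Total = 3.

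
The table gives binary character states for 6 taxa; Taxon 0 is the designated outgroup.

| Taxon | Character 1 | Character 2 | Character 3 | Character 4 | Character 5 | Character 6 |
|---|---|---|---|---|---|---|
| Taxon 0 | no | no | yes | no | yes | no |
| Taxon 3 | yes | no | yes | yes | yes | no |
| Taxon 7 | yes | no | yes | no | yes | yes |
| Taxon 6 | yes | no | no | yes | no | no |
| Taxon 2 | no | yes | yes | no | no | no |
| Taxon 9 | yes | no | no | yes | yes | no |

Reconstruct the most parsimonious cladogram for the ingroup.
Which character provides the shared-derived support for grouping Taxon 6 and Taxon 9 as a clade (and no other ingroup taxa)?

Character 3

Character polarity is set by the outgroup: the derived state is whichever differs from the outgroup's state, so for Character 3, Character 5 the derived state is 'no', and for the remaining characters it is 'yes'.
Character 1: derived state 'yes' in Taxon 3, Taxon 6, Taxon 7, and Taxon 9 only — synapomorphy for {Taxon 3, Taxon 6, Taxon 7, Taxon 9}.
Character 2 (derived state 'yes') is unique to Taxon 2 (autapomorphy; uninformative for grouping).
Character 3 (derived state 'no') is shared by Taxon 6 and Taxon 9 — a synapomorphy uniting that clade.
Only Taxon 3, Taxon 6, and Taxon 9 show the derived state 'yes' for Character 4, supporting them as a clade.
Character 5 (state 'no') occurs in Taxon 2 and Taxon 6 but conflicts with the nesting implied by the other characters — most parsimoniously interpreted as homoplasy.
Character 6 (derived state 'yes') is unique to Taxon 7 (autapomorphy; uninformative for grouping).
Most parsimonious ingroup topology: (((Taxon 3,(Taxon 6,Taxon 9)),Taxon 7),Taxon 2).
The clade {Taxon 6, Taxon 9} is supported by Character 3: its derived state 'no' occurs in exactly those taxa and in no other taxon (including the outgroup).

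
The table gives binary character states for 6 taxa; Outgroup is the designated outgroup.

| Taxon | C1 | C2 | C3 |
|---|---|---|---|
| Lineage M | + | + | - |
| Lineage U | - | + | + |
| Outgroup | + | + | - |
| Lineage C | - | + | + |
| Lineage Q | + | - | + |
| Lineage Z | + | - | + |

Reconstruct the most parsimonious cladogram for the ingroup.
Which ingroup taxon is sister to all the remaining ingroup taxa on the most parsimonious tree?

Lineage M

Character polarity is set by the outgroup: the derived state is whichever differs from the outgroup's state, so for C1, C2 the derived state is '-', and for the remaining characters it is '+'.
Only Lineage C and Lineage U show the derived state '-' for C1, supporting them as a clade.
Only Lineage Q and Lineage Z show the derived state '-' for C2, supporting them as a clade.
Only Lineage C, Lineage Q, Lineage U, and Lineage Z show the derived state '+' for C3, supporting them as a clade.
Most parsimonious ingroup topology: (((Lineage Q,Lineage Z),(Lineage U,Lineage C)),Lineage M).
Lineage M is sister to the clade containing all other ingroup taxa, so it is the earliest-diverging (most basal) ingroup lineage.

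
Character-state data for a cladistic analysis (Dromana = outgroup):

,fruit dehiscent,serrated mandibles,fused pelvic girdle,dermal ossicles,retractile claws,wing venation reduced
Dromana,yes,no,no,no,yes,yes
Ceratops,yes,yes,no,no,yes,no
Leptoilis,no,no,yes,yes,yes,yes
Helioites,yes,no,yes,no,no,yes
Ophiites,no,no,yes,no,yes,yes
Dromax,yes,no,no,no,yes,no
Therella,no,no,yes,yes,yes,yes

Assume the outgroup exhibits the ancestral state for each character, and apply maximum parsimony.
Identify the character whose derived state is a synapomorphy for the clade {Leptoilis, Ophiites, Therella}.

Character polarity is set by the outgroup: the derived state is whichever differs from the outgroup's state, so for fruit dehiscent, retractile claws, wing venation reduced the derived state is 'no', and for the remaining characters it is 'yes'.
Only Leptoilis, Ophiites, and Therella show the derived state 'no' for fruit dehiscent, supporting them as a clade.
serrated mandibles (derived state 'yes') is unique to Ceratops (autapomorphy; uninformative for grouping).
fused pelvic girdle: derived state 'yes' in Helioites, Leptoilis, Ophiites, and Therella only — synapomorphy for {Helioites, Leptoilis, Ophiites, Therella}.
Only Leptoilis and Therella show the derived state 'yes' for dermal ossicles, supporting them as a clade.
retractile claws: derived state 'no' in Helioites only — an autapomorphy, so it tells us nothing about relationships among taxa.
wing venation reduced: derived state 'no' in Ceratops and Dromax only — synapomorphy for {Ceratops, Dromax}.
Most parsimonious ingroup topology: ((Ceratops,Dromax),(((Leptoilis,Therella),Ophiites),Helioites)).
The clade {Leptoilis, Ophiites, Therella} is supported by fruit dehiscent: its derived state 'no' occurs in exactly those taxa and in no other taxon (including the outgroup).

fruit dehiscent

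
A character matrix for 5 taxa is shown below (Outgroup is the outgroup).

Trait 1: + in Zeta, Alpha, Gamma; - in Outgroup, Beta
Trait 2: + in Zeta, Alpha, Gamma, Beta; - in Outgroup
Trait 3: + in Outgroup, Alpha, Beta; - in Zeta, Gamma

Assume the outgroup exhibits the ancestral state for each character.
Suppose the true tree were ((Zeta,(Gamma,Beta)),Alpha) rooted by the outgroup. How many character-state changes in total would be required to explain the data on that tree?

5

Map each character onto ((Zeta,(Gamma,Beta)),Alpha) (rooted by Outgroup) and count the minimum state changes it requires (Fitch parsimony):
Trait 1: 2; Trait 2: 1; Trait 3: 2.
Total tree length = 5.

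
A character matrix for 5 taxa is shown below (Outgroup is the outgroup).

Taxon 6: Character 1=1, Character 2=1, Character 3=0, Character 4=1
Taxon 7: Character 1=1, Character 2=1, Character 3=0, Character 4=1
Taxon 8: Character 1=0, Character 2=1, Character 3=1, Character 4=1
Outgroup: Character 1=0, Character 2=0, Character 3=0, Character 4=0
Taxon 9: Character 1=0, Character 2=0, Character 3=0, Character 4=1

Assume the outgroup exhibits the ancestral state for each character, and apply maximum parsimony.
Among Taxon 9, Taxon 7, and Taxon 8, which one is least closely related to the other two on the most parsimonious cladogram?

The outgroup has state '0' for every character, so '1' is the derived state throughout.
Character 1: derived state '1' in Taxon 6 and Taxon 7 only — synapomorphy for {Taxon 6, Taxon 7}.
Character 2: derived state '1' in Taxon 6, Taxon 7, and Taxon 8 only — synapomorphy for {Taxon 6, Taxon 7, Taxon 8}.
Character 3 (derived state '1') is unique to Taxon 8 (autapomorphy; uninformative for grouping).
All ingroup taxa share the derived state '1' for Character 4; it defines the ingroup but does not resolve relationships within it.
Most parsimonious ingroup topology: ((Taxon 8,(Taxon 7,Taxon 6)),Taxon 9).
Taxon 7 and Taxon 8 share a more recent common ancestor with each other than either does with Taxon 9, so Taxon 9 is the least closely related of the three.

Taxon 9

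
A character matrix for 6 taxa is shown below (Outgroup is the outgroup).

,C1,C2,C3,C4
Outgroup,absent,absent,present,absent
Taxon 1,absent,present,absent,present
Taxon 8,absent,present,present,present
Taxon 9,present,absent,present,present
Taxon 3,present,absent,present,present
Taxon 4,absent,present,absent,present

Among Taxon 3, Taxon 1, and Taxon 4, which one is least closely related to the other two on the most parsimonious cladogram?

Taxon 3

Character polarity is set by the outgroup: the derived state is whichever differs from the outgroup's state, so for C3 the derived state is 'absent', and for the remaining characters it is 'present'.
C1: derived state 'present' in Taxon 3 and Taxon 9 only — synapomorphy for {Taxon 3, Taxon 9}.
C2 (derived state 'present') is shared by Taxon 1, Taxon 4, and Taxon 8 — a synapomorphy uniting that clade.
C3 (derived state 'absent') is shared by Taxon 1 and Taxon 4 — a synapomorphy uniting that clade.
All ingroup taxa share the derived state 'present' for C4; it defines the ingroup but does not resolve relationships within it.
Most parsimonious ingroup topology: (((Taxon 1,Taxon 4),Taxon 8),(Taxon 9,Taxon 3)).
Taxon 1 and Taxon 4 share a more recent common ancestor with each other than either does with Taxon 3, so Taxon 3 is the least closely related of the three.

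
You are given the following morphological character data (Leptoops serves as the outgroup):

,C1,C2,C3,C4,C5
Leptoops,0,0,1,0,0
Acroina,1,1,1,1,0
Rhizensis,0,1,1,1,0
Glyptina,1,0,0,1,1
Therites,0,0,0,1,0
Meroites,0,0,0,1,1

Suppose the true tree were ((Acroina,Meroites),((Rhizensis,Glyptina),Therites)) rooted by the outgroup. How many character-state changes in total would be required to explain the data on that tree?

Map each character onto ((Acroina,Meroites),((Rhizensis,Glyptina),Therites)) (rooted by Leptoops) and count the minimum state changes it requires (Fitch parsimony):
C1: 2; C2: 2; C3: 3; C4: 1; C5: 2.
Total tree length = 10.

10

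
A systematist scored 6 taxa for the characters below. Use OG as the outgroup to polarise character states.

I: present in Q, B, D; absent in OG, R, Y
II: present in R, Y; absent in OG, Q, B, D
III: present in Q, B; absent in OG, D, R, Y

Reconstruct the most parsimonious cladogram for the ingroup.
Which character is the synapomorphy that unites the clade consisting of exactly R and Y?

The outgroup has state 'absent' for every character, so 'present' is the derived state throughout.
I (derived state 'present') is shared by B, D, and Q — a synapomorphy uniting that clade.
II: derived state 'present' in R and Y only — synapomorphy for {R, Y}.
III (derived state 'present') is shared by B and Q — a synapomorphy uniting that clade.
Most parsimonious ingroup topology: (((Q,B),D),(R,Y)).
The clade {R, Y} is supported by II: its derived state 'present' occurs in exactly those taxa and in no other taxon (including the outgroup).

II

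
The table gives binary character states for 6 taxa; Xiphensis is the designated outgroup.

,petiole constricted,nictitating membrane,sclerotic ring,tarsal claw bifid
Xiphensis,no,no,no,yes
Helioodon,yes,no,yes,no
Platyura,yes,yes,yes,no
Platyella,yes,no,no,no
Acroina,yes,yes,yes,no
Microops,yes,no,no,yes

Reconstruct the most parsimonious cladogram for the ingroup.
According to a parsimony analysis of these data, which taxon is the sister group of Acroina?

Platyura

Character polarity is set by the outgroup: the derived state is whichever differs from the outgroup's state, so for tarsal claw bifid the derived state is 'no', and for the remaining characters it is 'yes'.
petiole constricted (derived state 'yes') is shared by all ingroup taxa — unites the whole ingroup.
nictitating membrane: derived state 'yes' in Acroina and Platyura only — synapomorphy for {Acroina, Platyura}.
sclerotic ring (derived state 'yes') is shared by Acroina, Helioodon, and Platyura — a synapomorphy uniting that clade.
tarsal claw bifid (derived state 'no') is shared by Acroina, Helioodon, Platyella, and Platyura — a synapomorphy uniting that clade.
Most parsimonious ingroup topology: (((Helioodon,(Platyura,Acroina)),Platyella),Microops).
Acroina and Platyura form a cherry on this tree, so they are sister taxa.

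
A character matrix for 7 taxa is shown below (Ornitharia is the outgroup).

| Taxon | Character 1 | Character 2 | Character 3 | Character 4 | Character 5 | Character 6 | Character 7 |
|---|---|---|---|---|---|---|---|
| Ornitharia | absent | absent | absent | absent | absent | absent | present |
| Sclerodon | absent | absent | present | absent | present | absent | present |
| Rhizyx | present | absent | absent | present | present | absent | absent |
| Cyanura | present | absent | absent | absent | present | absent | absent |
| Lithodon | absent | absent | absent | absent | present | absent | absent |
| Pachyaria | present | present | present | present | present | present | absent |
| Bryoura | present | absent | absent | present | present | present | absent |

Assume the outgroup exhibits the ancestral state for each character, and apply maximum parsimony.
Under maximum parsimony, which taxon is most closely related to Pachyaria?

Character polarity is set by the outgroup: the derived state is whichever differs from the outgroup's state, so for Character 7 the derived state is 'absent', and for the remaining characters it is 'present'.
Character 1: derived state 'present' in Bryoura, Cyanura, Pachyaria, and Rhizyx only — synapomorphy for {Bryoura, Cyanura, Pachyaria, Rhizyx}.
Character 2: derived state 'present' in Pachyaria only — an autapomorphy, so it tells us nothing about relationships among taxa.
Character 3 (state 'present') occurs in Pachyaria and Sclerodon but conflicts with the nesting implied by the other characters — most parsimoniously interpreted as homoplasy.
Character 4 (derived state 'present') is shared by Bryoura, Pachyaria, and Rhizyx — a synapomorphy uniting that clade.
Character 5 (derived state 'present') is shared by all ingroup taxa — unites the whole ingroup.
Character 6: derived state 'present' in Bryoura and Pachyaria only — synapomorphy for {Bryoura, Pachyaria}.
Character 7 (derived state 'absent') is shared by Bryoura, Cyanura, Lithodon, Pachyaria, and Rhizyx — a synapomorphy uniting that clade.
Most parsimonious ingroup topology: (Sclerodon,(((Rhizyx,(Pachyaria,Bryoura)),Cyanura),Lithodon)).
Pachyaria and Bryoura form a cherry on this tree, so they are sister taxa.

Bryoura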